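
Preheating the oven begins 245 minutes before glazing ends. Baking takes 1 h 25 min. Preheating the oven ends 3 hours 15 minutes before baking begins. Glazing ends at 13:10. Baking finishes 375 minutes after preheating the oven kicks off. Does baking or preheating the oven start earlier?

Preheating the oven starts at 13:10 − 245 min = 09:05.
Baking ends at 09:05 + 375 min = 15:20.
Baking starts at 15:20 − 85 min = 13:55.
Baking starts at 13:55 and preheating the oven starts at 09:05, so preheating the oven is first.

preheating the oven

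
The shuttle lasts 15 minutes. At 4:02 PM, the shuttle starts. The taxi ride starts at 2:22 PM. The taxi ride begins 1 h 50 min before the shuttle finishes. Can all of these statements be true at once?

No

The shuttle ends at 4:02 PM + 15 min = 4:17 PM.
The taxi ride starts at 4:17 PM − 110 min = 2:27 PM.
But the taxi ride is also said to start at 2:22 PM — a 5-minute conflict.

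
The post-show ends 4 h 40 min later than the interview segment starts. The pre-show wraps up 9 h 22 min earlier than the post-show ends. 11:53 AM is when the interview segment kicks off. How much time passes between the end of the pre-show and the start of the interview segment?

4 hours 42 minutes

The post-show ends at 11:53 AM + 280 min = 4:33 PM.
The pre-show ends at 4:33 PM − 562 min = 7:11 AM.
From 7:11 AM to 11:53 AM is 4 hours 42 minutes.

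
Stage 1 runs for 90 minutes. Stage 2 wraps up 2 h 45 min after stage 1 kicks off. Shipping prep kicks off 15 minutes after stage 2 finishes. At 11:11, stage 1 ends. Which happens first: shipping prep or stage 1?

stage 1

Stage 1 starts at 11:11 − 90 min = 09:41.
Stage 2 ends at 09:41 + 165 min = 12:26.
Shipping prep starts at 12:26 + 15 min = 12:41.
Shipping prep starts at 12:41 and stage 1 starts at 09:41, so stage 1 is first.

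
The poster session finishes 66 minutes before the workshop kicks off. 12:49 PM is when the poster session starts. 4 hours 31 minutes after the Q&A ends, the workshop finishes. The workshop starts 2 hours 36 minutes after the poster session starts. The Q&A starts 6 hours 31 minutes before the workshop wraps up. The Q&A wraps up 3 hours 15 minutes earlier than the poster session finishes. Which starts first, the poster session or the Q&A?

The workshop starts at 12:49 PM + 156 min = 3:25 PM.
The poster session ends at 3:25 PM − 66 min = 2:19 PM.
The Q&A ends at 2:19 PM − 195 min = 11:04 AM.
The workshop ends at 11:04 AM + 271 min = 3:35 PM.
The Q&A starts at 3:35 PM − 391 min = 9:04 AM.
The poster session starts at 12:49 PM and the Q&A starts at 9:04 AM, so the Q&A is first.

the Q&A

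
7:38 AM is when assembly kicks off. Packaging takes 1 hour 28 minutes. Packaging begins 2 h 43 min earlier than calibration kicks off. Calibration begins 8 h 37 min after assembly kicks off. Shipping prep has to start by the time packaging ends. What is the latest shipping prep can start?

Calibration starts at 7:38 AM + 517 min = 4:15 PM.
Packaging starts at 4:15 PM − 163 min = 1:32 PM.
Packaging ends at 1:32 PM + 88 min = 3:00 PM.
Shipping prep is bounded by packaging, so the latest it can start is 3:00 PM.

3:00 PM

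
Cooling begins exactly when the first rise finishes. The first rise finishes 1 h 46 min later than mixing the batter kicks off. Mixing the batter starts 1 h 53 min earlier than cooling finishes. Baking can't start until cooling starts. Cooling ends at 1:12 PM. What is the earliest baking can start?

1:05 PM

Mixing the batter starts at 1:12 PM − 113 min = 11:19 AM.
The first rise ends at 11:19 AM + 106 min = 1:05 PM.
So cooling starts at 1:05 PM.
Baking is bounded by cooling, so the earliest it can start is 1:05 PM.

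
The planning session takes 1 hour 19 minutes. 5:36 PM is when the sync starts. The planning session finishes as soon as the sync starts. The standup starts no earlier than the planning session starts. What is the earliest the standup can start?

4:17 PM

The planning session ends at 5:36 PM.
The planning session starts at 5:36 PM − 79 min = 4:17 PM.
The standup is bounded by the planning session, so the earliest it can start is 4:17 PM.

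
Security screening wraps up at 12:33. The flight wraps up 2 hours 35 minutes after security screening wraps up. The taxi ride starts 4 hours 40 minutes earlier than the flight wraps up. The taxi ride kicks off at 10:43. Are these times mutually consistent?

The flight ends at 12:33 + 155 min = 15:08.
The taxi ride starts at 15:08 − 280 min = 10:28.
But the taxi ride is also said to start at 10:43 — a 15-minute conflict.

No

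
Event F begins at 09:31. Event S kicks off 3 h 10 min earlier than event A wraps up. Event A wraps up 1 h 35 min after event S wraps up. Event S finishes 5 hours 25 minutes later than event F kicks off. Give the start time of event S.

Event S ends at 09:31 + 325 min = 14:56.
Event A ends at 14:56 + 95 min = 16:31.
Event S starts at 16:31 − 190 min = 13:21.

13:21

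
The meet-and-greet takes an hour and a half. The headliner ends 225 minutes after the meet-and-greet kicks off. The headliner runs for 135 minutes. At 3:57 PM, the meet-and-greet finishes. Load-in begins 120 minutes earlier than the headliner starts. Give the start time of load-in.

1:57 PM

The meet-and-greet starts at 3:57 PM − 90 min = 2:27 PM.
The headliner ends at 2:27 PM + 225 min = 6:12 PM.
The headliner starts at 6:12 PM − 135 min = 3:57 PM.
Load-in starts at 3:57 PM − 120 min = 1:57 PM.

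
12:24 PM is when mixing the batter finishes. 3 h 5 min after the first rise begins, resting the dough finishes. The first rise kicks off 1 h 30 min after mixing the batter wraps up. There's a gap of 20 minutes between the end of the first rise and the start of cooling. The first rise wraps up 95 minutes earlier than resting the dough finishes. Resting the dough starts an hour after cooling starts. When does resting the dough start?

4:44 PM

The first rise starts at 12:24 PM + 90 min = 1:54 PM.
Resting the dough ends at 1:54 PM + 185 min = 4:59 PM.
The first rise ends at 4:59 PM − 95 min = 3:24 PM.
Cooling starts at 3:24 PM + 20 min = 3:44 PM.
Resting the dough starts at 3:44 PM + 60 min = 4:44 PM.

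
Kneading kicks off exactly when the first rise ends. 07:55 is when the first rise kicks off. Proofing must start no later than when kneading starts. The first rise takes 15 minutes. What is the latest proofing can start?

The first rise ends at 07:55 + 15 min = 08:10.
So kneading starts at 08:10.
Proofing is bounded by kneading, so the latest it can start is 08:10.

08:10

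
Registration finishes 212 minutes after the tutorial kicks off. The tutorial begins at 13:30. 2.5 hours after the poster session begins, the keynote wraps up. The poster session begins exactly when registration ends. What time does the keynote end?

Registration ends at 13:30 + 212 min = 17:02.
So the poster session starts at 17:02.
The keynote ends at 17:02 + 150 min = 19:32.

19:32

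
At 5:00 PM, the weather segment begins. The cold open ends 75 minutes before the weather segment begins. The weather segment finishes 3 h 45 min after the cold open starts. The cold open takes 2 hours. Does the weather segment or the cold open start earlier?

the cold open

The cold open ends at 5:00 PM − 75 min = 3:45 PM.
The cold open starts at 3:45 PM − 120 min = 1:45 PM.
The weather segment starts at 5:00 PM and the cold open starts at 1:45 PM, so the cold open is first.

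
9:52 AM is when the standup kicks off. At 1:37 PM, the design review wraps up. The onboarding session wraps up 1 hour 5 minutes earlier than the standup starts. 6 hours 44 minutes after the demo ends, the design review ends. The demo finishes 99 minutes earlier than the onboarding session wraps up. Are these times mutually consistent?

The onboarding session ends at 9:52 AM − 65 min = 8:47 AM.
The demo ends at 8:47 AM − 99 min = 7:08 AM.
The design review ends at 7:08 AM + 404 min = 1:52 PM.
But the design review is also said to end at 1:37 PM — a 15-minute conflict.

No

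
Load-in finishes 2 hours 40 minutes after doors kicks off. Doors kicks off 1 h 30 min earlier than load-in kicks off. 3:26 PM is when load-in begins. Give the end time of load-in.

Doors starts at 3:26 PM − 90 min = 1:56 PM.
Load-in ends at 1:56 PM + 160 min = 4:36 PM.

4:36 PM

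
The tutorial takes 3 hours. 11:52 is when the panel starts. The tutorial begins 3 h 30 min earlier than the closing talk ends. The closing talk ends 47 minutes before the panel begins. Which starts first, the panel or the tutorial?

The closing talk ends at 11:52 − 47 min = 11:05.
The tutorial starts at 11:05 − 210 min = 07:35.
The panel starts at 11:52 and the tutorial starts at 07:35, so the tutorial is first.

the tutorial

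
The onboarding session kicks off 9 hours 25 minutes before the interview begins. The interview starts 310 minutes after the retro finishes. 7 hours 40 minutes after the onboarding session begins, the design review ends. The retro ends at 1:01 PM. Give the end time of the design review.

The interview starts at 1:01 PM + 310 min = 6:11 PM.
The onboarding session starts at 6:11 PM − 565 min = 8:46 AM.
The design review ends at 8:46 AM + 460 min = 4:26 PM.

4:26 PM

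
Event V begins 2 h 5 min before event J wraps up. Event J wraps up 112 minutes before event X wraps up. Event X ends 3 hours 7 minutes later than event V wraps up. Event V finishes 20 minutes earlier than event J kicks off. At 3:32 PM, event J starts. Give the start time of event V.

2:22 PM

Event V ends at 3:32 PM − 20 min = 3:12 PM.
Event X ends at 3:12 PM + 187 min = 6:19 PM.
Event J ends at 6:19 PM − 112 min = 4:27 PM.
Event V starts at 4:27 PM − 125 min = 2:22 PM.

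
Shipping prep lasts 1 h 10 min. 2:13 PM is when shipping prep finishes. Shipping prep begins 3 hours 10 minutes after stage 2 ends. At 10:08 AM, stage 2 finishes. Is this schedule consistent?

No

Shipping prep starts at 10:08 AM + 190 min = 1:18 PM.
Shipping prep ends at 1:18 PM + 70 min = 2:28 PM.
But shipping prep is also said to end at 2:13 PM — a 15-minute conflict.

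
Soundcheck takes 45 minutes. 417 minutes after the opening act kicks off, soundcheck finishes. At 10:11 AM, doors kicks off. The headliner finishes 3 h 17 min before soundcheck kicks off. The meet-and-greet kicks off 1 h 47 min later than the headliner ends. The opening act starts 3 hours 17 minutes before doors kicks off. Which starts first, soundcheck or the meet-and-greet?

The opening act starts at 10:11 AM − 197 min = 6:54 AM.
Soundcheck ends at 6:54 AM + 417 min = 1:51 PM.
Soundcheck starts at 1:51 PM − 45 min = 1:06 PM.
The headliner ends at 1:06 PM − 197 min = 9:49 AM.
The meet-and-greet starts at 9:49 AM + 107 min = 11:36 AM.
Soundcheck starts at 1:06 PM and the meet-and-greet starts at 11:36 AM, so the meet-and-greet is first.

the meet-and-greet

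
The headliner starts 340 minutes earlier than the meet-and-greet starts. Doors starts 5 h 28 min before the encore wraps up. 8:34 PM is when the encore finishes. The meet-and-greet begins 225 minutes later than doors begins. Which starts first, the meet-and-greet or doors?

doors

Doors starts at 8:34 PM − 328 min = 3:06 PM.
The meet-and-greet starts at 3:06 PM + 225 min = 6:51 PM.
The meet-and-greet starts at 6:51 PM and doors starts at 3:06 PM, so doors is first.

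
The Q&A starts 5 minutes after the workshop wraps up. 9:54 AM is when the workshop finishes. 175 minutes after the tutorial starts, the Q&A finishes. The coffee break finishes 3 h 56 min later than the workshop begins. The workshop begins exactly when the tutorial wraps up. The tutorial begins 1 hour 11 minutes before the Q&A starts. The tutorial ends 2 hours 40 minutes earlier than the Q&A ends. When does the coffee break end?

The Q&A starts at 9:54 AM + 5 min = 9:59 AM.
The tutorial starts at 9:59 AM − 71 min = 8:48 AM.
The Q&A ends at 8:48 AM + 175 min = 11:43 AM.
The tutorial ends at 11:43 AM − 160 min = 9:03 AM.
So the workshop starts at 9:03 AM.
The coffee break ends at 9:03 AM + 236 min = 12:59 PM.

12:59 PM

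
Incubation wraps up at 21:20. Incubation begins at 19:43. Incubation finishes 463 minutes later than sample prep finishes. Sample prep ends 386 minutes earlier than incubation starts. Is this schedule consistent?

Sample prep ends at 19:43 − 386 min = 13:17.
Incubation ends at 13:17 + 463 min = 21:00.
But incubation is also said to end at 21:20 — a 20-minute conflict.

No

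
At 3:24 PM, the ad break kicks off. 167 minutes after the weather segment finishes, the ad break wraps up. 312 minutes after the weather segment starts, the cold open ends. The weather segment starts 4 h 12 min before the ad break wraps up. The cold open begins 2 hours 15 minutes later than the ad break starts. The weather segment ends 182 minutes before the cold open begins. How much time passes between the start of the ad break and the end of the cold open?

180 minutes

The cold open starts at 3:24 PM + 135 min = 5:39 PM.
The weather segment ends at 5:39 PM − 182 min = 2:37 PM.
The ad break ends at 2:37 PM + 167 min = 5:24 PM.
The weather segment starts at 5:24 PM − 252 min = 1:12 PM.
The cold open ends at 1:12 PM + 312 min = 6:24 PM.
From 3:24 PM to 6:24 PM is 180 minutes.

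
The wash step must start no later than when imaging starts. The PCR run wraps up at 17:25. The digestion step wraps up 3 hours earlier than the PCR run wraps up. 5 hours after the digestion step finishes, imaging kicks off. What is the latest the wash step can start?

19:25

The digestion step ends at 17:25 − 180 min = 14:25.
Imaging starts at 14:25 + 300 min = 19:25.
The wash step is bounded by imaging, so the latest it can start is 19:25.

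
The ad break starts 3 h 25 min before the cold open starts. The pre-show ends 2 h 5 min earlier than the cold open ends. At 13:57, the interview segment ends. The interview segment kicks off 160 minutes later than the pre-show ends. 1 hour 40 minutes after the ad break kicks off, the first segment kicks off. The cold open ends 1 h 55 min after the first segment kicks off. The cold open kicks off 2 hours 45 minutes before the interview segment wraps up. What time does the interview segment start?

11:57

The cold open starts at 13:57 − 165 min = 11:12.
The ad break starts at 11:12 − 205 min = 07:47.
The first segment starts at 07:47 + 100 min = 09:27.
The cold open ends at 09:27 + 115 min = 11:22.
The pre-show ends at 11:22 − 125 min = 09:17.
The interview segment starts at 09:17 + 160 min = 11:57.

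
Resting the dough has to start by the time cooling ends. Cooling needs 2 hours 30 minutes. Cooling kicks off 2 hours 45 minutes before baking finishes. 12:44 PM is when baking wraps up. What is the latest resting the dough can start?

12:29 PM

Cooling starts at 12:44 PM − 165 min = 9:59 AM.
Cooling ends at 9:59 AM + 150 min = 12:29 PM.
Resting the dough is bounded by cooling, so the latest it can start is 12:29 PM.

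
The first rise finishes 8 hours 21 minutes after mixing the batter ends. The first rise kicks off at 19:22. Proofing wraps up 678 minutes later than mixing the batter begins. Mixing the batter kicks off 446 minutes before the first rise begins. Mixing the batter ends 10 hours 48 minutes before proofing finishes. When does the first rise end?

Mixing the batter starts at 19:22 − 446 min = 11:56.
Proofing ends at 11:56 + 678 min = 23:14.
Mixing the batter ends at 23:14 − 648 min = 12:26.
The first rise ends at 12:26 + 501 min = 20:47.

20:47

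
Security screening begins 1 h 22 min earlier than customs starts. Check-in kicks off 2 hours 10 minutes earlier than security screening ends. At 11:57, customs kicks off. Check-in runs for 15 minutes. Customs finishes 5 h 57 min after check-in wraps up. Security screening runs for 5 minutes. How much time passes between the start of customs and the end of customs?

2 hours 45 minutes

Security screening starts at 11:57 − 82 min = 10:35.
Security screening ends at 10:35 + 5 min = 10:40.
Check-in starts at 10:40 − 130 min = 08:30.
Check-in ends at 08:30 + 15 min = 08:45.
Customs ends at 08:45 + 357 min = 14:42.
From 11:57 to 14:42 is 2 hours 45 minutes.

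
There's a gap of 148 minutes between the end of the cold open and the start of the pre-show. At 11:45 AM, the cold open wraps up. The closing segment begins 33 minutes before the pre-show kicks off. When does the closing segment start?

1:40 PM

The pre-show starts at 11:45 AM + 148 min = 2:13 PM.
The closing segment starts at 2:13 PM − 33 min = 1:40 PM.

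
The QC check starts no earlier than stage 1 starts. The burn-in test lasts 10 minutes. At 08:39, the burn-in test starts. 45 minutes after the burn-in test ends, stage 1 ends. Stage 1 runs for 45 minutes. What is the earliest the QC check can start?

08:49

The burn-in test ends at 08:39 + 10 min = 08:49.
Stage 1 ends at 08:49 + 45 min = 09:34.
Stage 1 starts at 09:34 − 45 min = 08:49.
The QC check is bounded by stage 1, so the earliest it can start is 08:49.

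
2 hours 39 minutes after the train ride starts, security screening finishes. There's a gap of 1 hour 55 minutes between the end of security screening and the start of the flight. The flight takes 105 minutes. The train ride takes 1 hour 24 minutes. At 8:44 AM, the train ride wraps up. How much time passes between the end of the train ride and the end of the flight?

The train ride starts at 8:44 AM − 84 min = 7:20 AM.
Security screening ends at 7:20 AM + 159 min = 9:59 AM.
The flight starts at 9:59 AM + 115 min = 11:54 AM.
The flight ends at 11:54 AM + 105 min = 1:39 PM.
From 8:44 AM to 1:39 PM is 4 hours 55 minutes.

4 hours 55 minutes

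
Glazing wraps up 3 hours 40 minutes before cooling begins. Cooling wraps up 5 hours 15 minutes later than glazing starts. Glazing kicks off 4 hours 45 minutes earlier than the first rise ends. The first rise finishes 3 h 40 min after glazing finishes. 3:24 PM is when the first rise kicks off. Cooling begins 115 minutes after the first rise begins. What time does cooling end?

5:49 PM

Cooling starts at 3:24 PM + 115 min = 5:19 PM.
Glazing ends at 5:19 PM − 220 min = 1:39 PM.
The first rise ends at 1:39 PM + 220 min = 5:19 PM.
Glazing starts at 5:19 PM − 285 min = 12:34 PM.
Cooling ends at 12:34 PM + 315 min = 5:49 PM.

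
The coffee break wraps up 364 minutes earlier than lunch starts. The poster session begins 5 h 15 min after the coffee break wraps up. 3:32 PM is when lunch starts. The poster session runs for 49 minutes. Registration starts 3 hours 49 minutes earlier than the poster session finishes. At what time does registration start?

The coffee break ends at 3:32 PM − 364 min = 9:28 AM.
The poster session starts at 9:28 AM + 315 min = 2:43 PM.
The poster session ends at 2:43 PM + 49 min = 3:32 PM.
Registration starts at 3:32 PM − 229 min = 11:43 AM.

11:43 AM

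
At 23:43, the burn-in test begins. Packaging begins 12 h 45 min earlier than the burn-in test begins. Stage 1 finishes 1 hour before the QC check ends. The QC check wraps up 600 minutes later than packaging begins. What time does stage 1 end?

19:58

Packaging starts at 23:43 − 765 min = 10:58.
The QC check ends at 10:58 + 600 min = 20:58.
Stage 1 ends at 20:58 − 60 min = 19:58.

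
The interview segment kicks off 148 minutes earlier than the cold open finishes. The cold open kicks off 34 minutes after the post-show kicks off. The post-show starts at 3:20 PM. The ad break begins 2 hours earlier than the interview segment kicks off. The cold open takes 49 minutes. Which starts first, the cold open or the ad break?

The cold open starts at 3:20 PM + 34 min = 3:54 PM.
The cold open ends at 3:54 PM + 49 min = 4:43 PM.
The interview segment starts at 4:43 PM − 148 min = 2:15 PM.
The ad break starts at 2:15 PM − 120 min = 12:15 PM.
The cold open starts at 3:54 PM and the ad break starts at 12:15 PM, so the ad break is first.

the ad break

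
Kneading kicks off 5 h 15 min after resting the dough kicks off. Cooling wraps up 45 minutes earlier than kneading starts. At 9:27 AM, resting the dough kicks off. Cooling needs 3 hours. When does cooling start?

Kneading starts at 9:27 AM + 315 min = 2:42 PM.
Cooling ends at 2:42 PM − 45 min = 1:57 PM.
Cooling starts at 1:57 PM − 180 min = 10:57 AM.

10:57 AM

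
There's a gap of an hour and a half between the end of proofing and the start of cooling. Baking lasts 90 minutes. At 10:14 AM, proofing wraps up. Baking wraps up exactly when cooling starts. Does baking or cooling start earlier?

baking

Cooling starts at 10:14 AM + 90 min = 11:44 AM.
So baking ends at 11:44 AM.
Baking starts at 11:44 AM − 90 min = 10:14 AM.
Baking starts at 10:14 AM and cooling starts at 11:44 AM, so baking is first.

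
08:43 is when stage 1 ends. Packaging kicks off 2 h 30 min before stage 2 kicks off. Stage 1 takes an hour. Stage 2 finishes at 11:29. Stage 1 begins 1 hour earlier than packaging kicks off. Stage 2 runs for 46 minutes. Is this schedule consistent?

Stage 2 starts at 11:29 − 46 min = 10:43.
Packaging starts at 10:43 − 150 min = 08:13.
Stage 1 starts at 08:13 − 60 min = 07:13.
Stage 1 ends at 07:13 + 60 min = 08:13.
But stage 1 is also said to end at 08:43 — a 30-minute conflict.

No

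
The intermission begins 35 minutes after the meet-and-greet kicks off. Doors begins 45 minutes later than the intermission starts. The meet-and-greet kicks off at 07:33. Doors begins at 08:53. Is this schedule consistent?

Yes

The intermission starts at 07:33 + 35 min = 08:08.
Doors starts at 08:08 + 45 min = 08:53.
That matches the stated 08:53, so the schedule is consistent.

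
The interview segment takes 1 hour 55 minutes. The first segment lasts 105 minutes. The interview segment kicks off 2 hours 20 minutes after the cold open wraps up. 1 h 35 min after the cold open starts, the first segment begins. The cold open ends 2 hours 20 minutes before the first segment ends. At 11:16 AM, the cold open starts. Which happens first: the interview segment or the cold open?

The first segment starts at 11:16 AM + 95 min = 12:51 PM.
The first segment ends at 12:51 PM + 105 min = 2:36 PM.
The cold open ends at 2:36 PM − 140 min = 12:16 PM.
The interview segment starts at 12:16 PM + 140 min = 2:36 PM.
The interview segment starts at 2:36 PM and the cold open starts at 11:16 AM, so the cold open is first.

the cold open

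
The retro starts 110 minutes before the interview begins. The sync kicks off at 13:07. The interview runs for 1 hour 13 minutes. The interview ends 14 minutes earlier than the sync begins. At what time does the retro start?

09:50

The interview ends at 13:07 − 14 min = 12:53.
The interview starts at 12:53 − 73 min = 11:40.
The retro starts at 11:40 − 110 min = 09:50.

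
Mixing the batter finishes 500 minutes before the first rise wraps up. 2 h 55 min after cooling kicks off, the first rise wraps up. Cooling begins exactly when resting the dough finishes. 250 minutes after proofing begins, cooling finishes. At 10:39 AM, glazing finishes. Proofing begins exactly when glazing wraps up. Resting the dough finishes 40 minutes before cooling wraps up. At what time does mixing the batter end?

Proofing starts at 10:39 AM.
Cooling ends at 10:39 AM + 250 min = 2:49 PM.
Resting the dough ends at 2:49 PM − 40 min = 2:09 PM.
So cooling starts at 2:09 PM.
The first rise ends at 2:09 PM + 175 min = 5:04 PM.
Mixing the batter ends at 5:04 PM − 500 min = 8:44 AM.

8:44 AM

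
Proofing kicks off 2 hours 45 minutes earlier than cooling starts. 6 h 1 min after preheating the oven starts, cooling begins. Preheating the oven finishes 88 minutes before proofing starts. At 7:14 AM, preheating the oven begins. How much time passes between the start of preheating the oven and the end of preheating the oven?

Cooling starts at 7:14 AM + 361 min = 1:15 PM.
Proofing starts at 1:15 PM − 165 min = 10:30 AM.
Preheating the oven ends at 10:30 AM − 88 min = 9:02 AM.
From 7:14 AM to 9:02 AM is 1 hour 48 minutes.

1 hour 48 minutes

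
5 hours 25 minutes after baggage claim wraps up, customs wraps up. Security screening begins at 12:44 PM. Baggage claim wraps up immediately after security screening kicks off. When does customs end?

Baggage claim ends at 12:44 PM.
Customs ends at 12:44 PM + 325 min = 6:09 PM.

6:09 PM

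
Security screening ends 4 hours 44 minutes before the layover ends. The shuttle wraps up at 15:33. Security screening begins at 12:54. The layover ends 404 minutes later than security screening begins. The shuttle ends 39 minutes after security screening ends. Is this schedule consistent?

Yes

The layover ends at 12:54 + 404 min = 19:38.
Security screening ends at 19:38 − 284 min = 14:54.
The shuttle ends at 14:54 + 39 min = 15:33.
That matches the stated 15:33, so the schedule is consistent.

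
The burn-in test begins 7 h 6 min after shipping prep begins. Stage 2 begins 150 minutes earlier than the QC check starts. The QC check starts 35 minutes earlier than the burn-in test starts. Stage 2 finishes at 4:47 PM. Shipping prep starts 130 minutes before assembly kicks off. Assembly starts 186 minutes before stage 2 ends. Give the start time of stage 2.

Assembly starts at 4:47 PM − 186 min = 1:41 PM.
Shipping prep starts at 1:41 PM − 130 min = 11:31 AM.
The burn-in test starts at 11:31 AM + 426 min = 6:37 PM.
The QC check starts at 6:37 PM − 35 min = 6:02 PM.
Stage 2 starts at 6:02 PM − 150 min = 3:32 PM.

3:32 PM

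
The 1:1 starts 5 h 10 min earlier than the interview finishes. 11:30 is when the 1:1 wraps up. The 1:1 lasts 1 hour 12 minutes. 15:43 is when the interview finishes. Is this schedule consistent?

No

The 1:1 starts at 15:43 − 310 min = 10:33.
The 1:1 ends at 10:33 + 72 min = 11:45.
But the 1:1 is also said to end at 11:30 — a 15-minute conflict.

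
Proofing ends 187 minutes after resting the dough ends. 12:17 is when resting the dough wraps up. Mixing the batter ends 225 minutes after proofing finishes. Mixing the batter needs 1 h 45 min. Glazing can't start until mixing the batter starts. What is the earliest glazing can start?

Proofing ends at 12:17 + 187 min = 15:24.
Mixing the batter ends at 15:24 + 225 min = 19:09.
Mixing the batter starts at 19:09 − 105 min = 17:24.
Glazing is bounded by mixing the batter, so the earliest it can start is 17:24.

17:24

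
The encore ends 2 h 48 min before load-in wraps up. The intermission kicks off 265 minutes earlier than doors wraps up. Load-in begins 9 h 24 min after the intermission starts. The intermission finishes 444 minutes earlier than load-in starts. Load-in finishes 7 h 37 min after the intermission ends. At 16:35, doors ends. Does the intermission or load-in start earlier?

the intermission

The intermission starts at 16:35 − 265 min = 12:10.
Load-in starts at 12:10 + 564 min = 21:34.
The intermission starts at 12:10 and load-in starts at 21:34, so the intermission is first.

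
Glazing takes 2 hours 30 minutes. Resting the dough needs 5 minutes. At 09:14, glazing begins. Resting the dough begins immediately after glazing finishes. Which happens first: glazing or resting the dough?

glazing

Glazing ends at 09:14 + 150 min = 11:44.
So resting the dough starts at 11:44.
Glazing starts at 09:14 and resting the dough starts at 11:44, so glazing is first.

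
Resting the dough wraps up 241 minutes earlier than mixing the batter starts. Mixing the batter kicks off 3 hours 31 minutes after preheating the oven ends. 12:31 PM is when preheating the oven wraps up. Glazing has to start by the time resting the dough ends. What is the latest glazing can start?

12:01 PM

Mixing the batter starts at 12:31 PM + 211 min = 4:02 PM.
Resting the dough ends at 4:02 PM − 241 min = 12:01 PM.
Glazing is bounded by resting the dough, so the latest it can start is 12:01 PM.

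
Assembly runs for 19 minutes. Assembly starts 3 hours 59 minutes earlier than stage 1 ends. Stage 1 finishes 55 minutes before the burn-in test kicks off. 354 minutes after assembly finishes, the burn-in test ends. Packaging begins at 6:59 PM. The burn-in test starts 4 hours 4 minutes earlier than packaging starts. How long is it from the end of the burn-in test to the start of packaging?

2 hours 45 minutes

The burn-in test starts at 6:59 PM − 244 min = 2:55 PM.
Stage 1 ends at 2:55 PM − 55 min = 2:00 PM.
Assembly starts at 2:00 PM − 239 min = 10:01 AM.
Assembly ends at 10:01 AM + 19 min = 10:20 AM.
The burn-in test ends at 10:20 AM + 354 min = 4:14 PM.
From 4:14 PM to 6:59 PM is 2 hours 45 minutes.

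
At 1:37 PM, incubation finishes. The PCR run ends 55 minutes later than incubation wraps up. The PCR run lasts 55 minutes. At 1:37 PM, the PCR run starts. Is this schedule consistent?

The PCR run ends at 1:37 PM + 55 min = 2:32 PM.
The PCR run starts at 2:32 PM − 55 min = 1:37 PM.
That matches the stated 1:37 PM, so the schedule is consistent.

Yes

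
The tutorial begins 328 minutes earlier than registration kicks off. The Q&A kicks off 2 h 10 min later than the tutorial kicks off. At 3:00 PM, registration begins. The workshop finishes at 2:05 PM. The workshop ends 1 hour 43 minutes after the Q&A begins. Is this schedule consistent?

The tutorial starts at 3:00 PM − 328 min = 9:32 AM.
The Q&A starts at 9:32 AM + 130 min = 11:42 AM.
The workshop ends at 11:42 AM + 103 min = 1:25 PM.
But the workshop is also said to end at 2:05 PM — a 40-minute conflict.

No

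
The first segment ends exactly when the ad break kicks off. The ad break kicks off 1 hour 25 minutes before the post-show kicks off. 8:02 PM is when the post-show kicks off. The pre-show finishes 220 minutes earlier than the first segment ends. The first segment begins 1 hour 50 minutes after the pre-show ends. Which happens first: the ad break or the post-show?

The ad break starts at 8:02 PM − 85 min = 6:37 PM.
The ad break starts at 6:37 PM and the post-show starts at 8:02 PM, so the ad break is first.

the ad break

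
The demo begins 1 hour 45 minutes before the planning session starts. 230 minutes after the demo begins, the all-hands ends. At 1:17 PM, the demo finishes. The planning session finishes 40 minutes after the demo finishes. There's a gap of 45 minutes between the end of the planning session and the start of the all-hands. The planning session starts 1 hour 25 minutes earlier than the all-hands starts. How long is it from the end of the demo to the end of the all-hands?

2 hours 5 minutes

The planning session ends at 1:17 PM + 40 min = 1:57 PM.
The all-hands starts at 1:57 PM + 45 min = 2:42 PM.
The planning session starts at 2:42 PM − 85 min = 1:17 PM.
The demo starts at 1:17 PM − 105 min = 11:32 AM.
The all-hands ends at 11:32 AM + 230 min = 3:22 PM.
From 1:17 PM to 3:22 PM is 2 hours 5 minutes.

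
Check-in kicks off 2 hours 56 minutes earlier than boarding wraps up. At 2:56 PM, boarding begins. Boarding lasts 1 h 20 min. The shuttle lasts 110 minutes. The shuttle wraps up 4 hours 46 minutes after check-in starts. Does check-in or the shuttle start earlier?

Boarding ends at 2:56 PM + 80 min = 4:16 PM.
Check-in starts at 4:16 PM − 176 min = 1:20 PM.
The shuttle ends at 1:20 PM + 286 min = 6:06 PM.
The shuttle starts at 6:06 PM − 110 min = 4:16 PM.
Check-in starts at 1:20 PM and the shuttle starts at 4:16 PM, so check-in is first.

check-in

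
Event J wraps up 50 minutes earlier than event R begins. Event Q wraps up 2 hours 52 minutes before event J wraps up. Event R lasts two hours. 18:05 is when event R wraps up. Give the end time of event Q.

Event R starts at 18:05 − 120 min = 16:05.
Event J ends at 16:05 − 50 min = 15:15.
Event Q ends at 15:15 − 172 min = 12:23.

12:23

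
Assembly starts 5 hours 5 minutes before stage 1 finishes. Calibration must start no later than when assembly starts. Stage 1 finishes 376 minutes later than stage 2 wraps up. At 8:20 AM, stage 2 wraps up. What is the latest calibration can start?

Stage 1 ends at 8:20 AM + 376 min = 2:36 PM.
Assembly starts at 2:36 PM − 305 min = 9:31 AM.
Calibration is bounded by assembly, so the latest it can start is 9:31 AM.

9:31 AM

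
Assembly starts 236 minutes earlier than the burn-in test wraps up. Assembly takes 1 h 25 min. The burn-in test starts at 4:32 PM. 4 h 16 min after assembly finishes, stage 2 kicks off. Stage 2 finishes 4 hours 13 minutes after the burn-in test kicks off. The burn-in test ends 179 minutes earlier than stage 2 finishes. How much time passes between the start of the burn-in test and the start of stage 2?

2 h 59 min

Stage 2 ends at 4:32 PM + 253 min = 8:45 PM.
The burn-in test ends at 8:45 PM − 179 min = 5:46 PM.
Assembly starts at 5:46 PM − 236 min = 1:50 PM.
Assembly ends at 1:50 PM + 85 min = 3:15 PM.
Stage 2 starts at 3:15 PM + 256 min = 7:31 PM.
From 4:32 PM to 7:31 PM is 2 h 59 min.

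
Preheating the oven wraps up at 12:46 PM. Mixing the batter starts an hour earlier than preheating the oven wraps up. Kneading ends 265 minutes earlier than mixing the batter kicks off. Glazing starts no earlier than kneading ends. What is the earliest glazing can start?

7:21 AM

Mixing the batter starts at 12:46 PM − 60 min = 11:46 AM.
Kneading ends at 11:46 AM − 265 min = 7:21 AM.
Glazing is bounded by kneading, so the earliest it can start is 7:21 AM.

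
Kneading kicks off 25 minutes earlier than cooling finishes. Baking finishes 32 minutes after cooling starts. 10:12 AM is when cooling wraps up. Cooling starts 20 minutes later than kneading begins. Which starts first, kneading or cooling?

kneading

Kneading starts at 10:12 AM − 25 min = 9:47 AM.
Cooling starts at 9:47 AM + 20 min = 10:07 AM.
Kneading starts at 9:47 AM and cooling starts at 10:07 AM, so kneading is first.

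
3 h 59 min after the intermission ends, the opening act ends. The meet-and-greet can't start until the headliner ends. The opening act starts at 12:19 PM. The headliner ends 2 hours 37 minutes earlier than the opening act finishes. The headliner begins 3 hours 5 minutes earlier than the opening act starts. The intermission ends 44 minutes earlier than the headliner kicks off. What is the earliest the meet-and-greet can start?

The headliner starts at 12:19 PM − 185 min = 9:14 AM.
The intermission ends at 9:14 AM − 44 min = 8:30 AM.
The opening act ends at 8:30 AM + 239 min = 12:29 PM.
The headliner ends at 12:29 PM − 157 min = 9:52 AM.
The meet-and-greet is bounded by the headliner, so the earliest it can start is 9:52 AM.

9:52 AM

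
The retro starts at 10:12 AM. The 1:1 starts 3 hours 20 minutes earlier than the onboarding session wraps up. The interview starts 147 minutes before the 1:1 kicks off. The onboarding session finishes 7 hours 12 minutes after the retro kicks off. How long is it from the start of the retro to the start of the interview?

The onboarding session ends at 10:12 AM + 432 min = 5:24 PM.
The 1:1 starts at 5:24 PM − 200 min = 2:04 PM.
The interview starts at 2:04 PM − 147 min = 11:37 AM.
From 10:12 AM to 11:37 AM is 85 minutes.

85 minutes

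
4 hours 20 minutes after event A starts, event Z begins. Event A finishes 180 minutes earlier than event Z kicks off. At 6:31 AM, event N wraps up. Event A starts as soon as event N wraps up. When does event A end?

7:51 AM

Event A starts at 6:31 AM.
Event Z starts at 6:31 AM + 260 min = 10:51 AM.
Event A ends at 10:51 AM − 180 min = 7:51 AM.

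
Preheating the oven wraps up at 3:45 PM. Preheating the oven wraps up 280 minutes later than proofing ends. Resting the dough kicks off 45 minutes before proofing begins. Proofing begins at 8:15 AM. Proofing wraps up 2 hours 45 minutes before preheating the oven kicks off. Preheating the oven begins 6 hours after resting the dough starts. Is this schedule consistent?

No

Resting the dough starts at 8:15 AM − 45 min = 7:30 AM.
Preheating the oven starts at 7:30 AM + 360 min = 1:30 PM.
Proofing ends at 1:30 PM − 165 min = 10:45 AM.
Preheating the oven ends at 10:45 AM + 280 min = 3:25 PM.
But preheating the oven is also said to end at 3:45 PM — a 20-minute conflict.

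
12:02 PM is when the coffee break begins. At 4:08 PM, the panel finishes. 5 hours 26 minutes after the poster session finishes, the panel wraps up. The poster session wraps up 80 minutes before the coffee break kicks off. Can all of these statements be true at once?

Yes

The poster session ends at 12:02 PM − 80 min = 10:42 AM.
The panel ends at 10:42 AM + 326 min = 4:08 PM.
That matches the stated 4:08 PM, so the schedule is consistent.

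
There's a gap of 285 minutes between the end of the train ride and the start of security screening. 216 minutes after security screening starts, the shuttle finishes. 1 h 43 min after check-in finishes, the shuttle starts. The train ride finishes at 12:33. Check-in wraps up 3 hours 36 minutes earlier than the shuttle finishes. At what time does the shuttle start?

Security screening starts at 12:33 + 285 min = 17:18.
The shuttle ends at 17:18 + 216 min = 20:54.
Check-in ends at 20:54 − 216 min = 17:18.
The shuttle starts at 17:18 + 103 min = 19:01.

19:01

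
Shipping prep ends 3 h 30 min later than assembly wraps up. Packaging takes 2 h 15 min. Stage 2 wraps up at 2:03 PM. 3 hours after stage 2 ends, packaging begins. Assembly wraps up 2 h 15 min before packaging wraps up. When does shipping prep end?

8:33 PM

Packaging starts at 2:03 PM + 180 min = 5:03 PM.
Packaging ends at 5:03 PM + 135 min = 7:18 PM.
Assembly ends at 7:18 PM − 135 min = 5:03 PM.
Shipping prep ends at 5:03 PM + 210 min = 8:33 PM.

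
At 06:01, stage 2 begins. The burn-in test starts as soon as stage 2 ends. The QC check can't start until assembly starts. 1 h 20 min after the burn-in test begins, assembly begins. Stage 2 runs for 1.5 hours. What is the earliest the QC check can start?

Stage 2 ends at 06:01 + 90 min = 07:31.
So the burn-in test starts at 07:31.
Assembly starts at 07:31 + 80 min = 08:51.
The QC check is bounded by assembly, so the earliest it can start is 08:51.

08:51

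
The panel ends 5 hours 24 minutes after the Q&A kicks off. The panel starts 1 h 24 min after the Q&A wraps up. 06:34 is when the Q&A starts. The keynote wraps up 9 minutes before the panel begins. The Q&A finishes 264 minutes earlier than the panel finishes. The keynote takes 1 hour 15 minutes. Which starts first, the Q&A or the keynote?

the Q&A

The panel ends at 06:34 + 324 min = 11:58.
The Q&A ends at 11:58 − 264 min = 07:34.
The panel starts at 07:34 + 84 min = 08:58.
The keynote ends at 08:58 − 9 min = 08:49.
The keynote starts at 08:49 − 75 min = 07:34.
The Q&A starts at 06:34 and the keynote starts at 07:34, so the Q&A is first.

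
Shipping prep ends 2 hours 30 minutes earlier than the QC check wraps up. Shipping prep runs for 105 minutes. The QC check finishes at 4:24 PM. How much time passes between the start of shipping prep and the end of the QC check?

Shipping prep ends at 4:24 PM − 150 min = 1:54 PM.
Shipping prep starts at 1:54 PM − 105 min = 12:09 PM.
From 12:09 PM to 4:24 PM is 4 h 15 min.

4 h 15 min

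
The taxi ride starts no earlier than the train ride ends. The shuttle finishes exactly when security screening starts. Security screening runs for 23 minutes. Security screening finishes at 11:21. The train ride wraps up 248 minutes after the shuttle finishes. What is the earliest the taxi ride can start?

Security screening starts at 11:21 − 23 min = 10:58.
So the shuttle ends at 10:58.
The train ride ends at 10:58 + 248 min = 15:06.
The taxi ride is bounded by the train ride, so the earliest it can start is 15:06.

15:06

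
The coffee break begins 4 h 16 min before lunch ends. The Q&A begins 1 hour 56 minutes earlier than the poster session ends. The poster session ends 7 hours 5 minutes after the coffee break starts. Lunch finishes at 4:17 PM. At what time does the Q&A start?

The coffee break starts at 4:17 PM − 256 min = 12:01 PM.
The poster session ends at 12:01 PM + 425 min = 7:06 PM.
The Q&A starts at 7:06 PM − 116 min = 5:10 PM.

5:10 PM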